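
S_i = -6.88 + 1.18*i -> [-6.88, -5.7, -4.52, -3.34, -2.16]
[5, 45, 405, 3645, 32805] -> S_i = 5*9^i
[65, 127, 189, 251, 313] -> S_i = 65 + 62*i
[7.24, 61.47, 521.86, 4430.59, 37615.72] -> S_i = 7.24*8.49^i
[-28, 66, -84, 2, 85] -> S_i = Random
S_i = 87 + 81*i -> [87, 168, 249, 330, 411]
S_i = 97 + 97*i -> [97, 194, 291, 388, 485]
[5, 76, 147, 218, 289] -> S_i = 5 + 71*i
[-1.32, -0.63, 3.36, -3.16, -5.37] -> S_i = Random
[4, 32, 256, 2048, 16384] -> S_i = 4*8^i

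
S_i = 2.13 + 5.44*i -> [2.13, 7.57, 13.01, 18.45, 23.89]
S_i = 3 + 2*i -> [3, 5, 7, 9, 11]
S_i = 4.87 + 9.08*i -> [4.87, 13.95, 23.03, 32.11, 41.19]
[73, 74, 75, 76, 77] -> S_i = 73 + 1*i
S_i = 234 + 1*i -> [234, 235, 236, 237, 238]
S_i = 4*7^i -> [4, 28, 196, 1372, 9604]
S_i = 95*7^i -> [95, 665, 4655, 32585, 228095]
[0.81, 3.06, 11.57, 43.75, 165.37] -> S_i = 0.81*3.78^i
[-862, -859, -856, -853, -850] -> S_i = -862 + 3*i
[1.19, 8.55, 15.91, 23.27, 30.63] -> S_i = 1.19 + 7.36*i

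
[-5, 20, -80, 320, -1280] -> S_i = -5*-4^i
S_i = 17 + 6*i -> [17, 23, 29, 35, 41]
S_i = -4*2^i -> [-4, -8, -16, -32, -64]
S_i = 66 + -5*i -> [66, 61, 56, 51, 46]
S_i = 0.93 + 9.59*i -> [0.93, 10.52, 20.11, 29.7, 39.29]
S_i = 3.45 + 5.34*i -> [3.45, 8.79, 14.13, 19.47, 24.81]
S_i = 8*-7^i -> [8, -56, 392, -2744, 19208]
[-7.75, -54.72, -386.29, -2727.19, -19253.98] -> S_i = -7.75*7.06^i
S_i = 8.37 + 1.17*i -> [8.37, 9.54, 10.71, 11.88, 13.05]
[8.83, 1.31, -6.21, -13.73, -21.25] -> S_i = 8.83 + -7.52*i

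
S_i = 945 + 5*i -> [945, 950, 955, 960, 965]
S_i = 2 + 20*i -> [2, 22, 42, 62, 82]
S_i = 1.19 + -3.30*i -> [1.19, -2.11, -5.41, -8.71, -12.01]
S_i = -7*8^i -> [-7, -56, -448, -3584, -28672]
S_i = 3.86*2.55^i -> [3.86, 9.84, 25.1, 64.0, 163.21]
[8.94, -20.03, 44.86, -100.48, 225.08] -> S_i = 8.94*(-2.24)^i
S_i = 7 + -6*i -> [7, 1, -5, -11, -17]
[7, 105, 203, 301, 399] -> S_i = 7 + 98*i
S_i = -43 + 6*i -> [-43, -37, -31, -25, -19]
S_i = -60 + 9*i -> [-60, -51, -42, -33, -24]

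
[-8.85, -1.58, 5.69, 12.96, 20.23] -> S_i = -8.85 + 7.27*i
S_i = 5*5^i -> [5, 25, 125, 625, 3125]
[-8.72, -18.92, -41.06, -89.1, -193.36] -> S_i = -8.72*2.17^i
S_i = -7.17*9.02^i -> [-7.17, -64.67, -583.35, -5261.85, -47461.92]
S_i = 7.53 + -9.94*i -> [7.53, -2.41, -12.35, -22.29, -32.23]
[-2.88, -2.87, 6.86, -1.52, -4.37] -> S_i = Random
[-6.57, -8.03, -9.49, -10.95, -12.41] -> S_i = -6.57 + -1.46*i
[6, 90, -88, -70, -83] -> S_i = Random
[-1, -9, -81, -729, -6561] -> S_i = -1*9^i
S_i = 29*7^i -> [29, 203, 1421, 9947, 69629]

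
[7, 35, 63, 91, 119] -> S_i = 7 + 28*i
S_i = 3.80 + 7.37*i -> [3.8, 11.17, 18.54, 25.91, 33.28]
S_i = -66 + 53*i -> [-66, -13, 40, 93, 146]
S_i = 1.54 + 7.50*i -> [1.54, 9.04, 16.54, 24.04, 31.54]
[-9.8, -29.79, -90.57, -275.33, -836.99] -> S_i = -9.80*3.04^i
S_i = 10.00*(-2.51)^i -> [10.0, -25.1, 63.0, -158.13, 396.91]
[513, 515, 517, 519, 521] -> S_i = 513 + 2*i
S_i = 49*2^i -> [49, 98, 196, 392, 784]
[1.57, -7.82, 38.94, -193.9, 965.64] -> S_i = 1.57*(-4.98)^i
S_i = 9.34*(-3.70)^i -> [9.34, -34.56, 127.86, -473.1, 1750.47]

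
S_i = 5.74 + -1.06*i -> [5.74, 4.68, 3.62, 2.56, 1.5]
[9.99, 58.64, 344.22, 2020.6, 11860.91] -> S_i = 9.99*5.87^i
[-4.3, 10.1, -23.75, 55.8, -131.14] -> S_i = -4.30*(-2.35)^i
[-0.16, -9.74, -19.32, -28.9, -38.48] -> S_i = -0.16 + -9.58*i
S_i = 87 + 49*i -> [87, 136, 185, 234, 283]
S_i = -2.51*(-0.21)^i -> [-2.51, 0.53, -0.11, 0.02, -0.0]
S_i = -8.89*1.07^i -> [-8.89, -9.51, -10.18, -10.89, -11.65]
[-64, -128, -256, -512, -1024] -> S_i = -64*2^i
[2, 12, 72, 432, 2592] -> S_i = 2*6^i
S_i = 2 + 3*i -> [2, 5, 8, 11, 14]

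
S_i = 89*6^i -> [89, 534, 3204, 19224, 115344]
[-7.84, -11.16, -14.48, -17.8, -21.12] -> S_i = -7.84 + -3.32*i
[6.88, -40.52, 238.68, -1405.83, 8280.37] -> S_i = 6.88*(-5.89)^i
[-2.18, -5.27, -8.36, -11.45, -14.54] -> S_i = -2.18 + -3.09*i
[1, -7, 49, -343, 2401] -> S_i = 1*-7^i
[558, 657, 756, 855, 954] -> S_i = 558 + 99*i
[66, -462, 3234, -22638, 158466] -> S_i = 66*-7^i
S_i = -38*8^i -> [-38, -304, -2432, -19456, -155648]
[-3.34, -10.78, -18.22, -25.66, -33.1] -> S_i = -3.34 + -7.44*i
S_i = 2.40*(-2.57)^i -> [2.4, -6.17, 15.85, -40.74, 104.7]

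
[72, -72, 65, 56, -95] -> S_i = Random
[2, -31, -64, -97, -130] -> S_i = 2 + -33*i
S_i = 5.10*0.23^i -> [5.1, 1.17, 0.27, 0.06, 0.01]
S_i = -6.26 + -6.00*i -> [-6.26, -12.26, -18.26, -24.26, -30.26]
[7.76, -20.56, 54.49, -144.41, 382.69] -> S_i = 7.76*(-2.65)^i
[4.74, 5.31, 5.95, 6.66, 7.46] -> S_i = 4.74*1.12^i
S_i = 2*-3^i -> [2, -6, 18, -54, 162]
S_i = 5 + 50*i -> [5, 55, 105, 155, 205]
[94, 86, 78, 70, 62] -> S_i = 94 + -8*i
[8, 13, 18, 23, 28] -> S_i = 8 + 5*i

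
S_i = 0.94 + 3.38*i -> [0.94, 4.32, 7.7, 11.08, 14.46]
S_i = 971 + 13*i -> [971, 984, 997, 1010, 1023]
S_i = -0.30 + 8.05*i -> [-0.3, 7.75, 15.8, 23.85, 31.9]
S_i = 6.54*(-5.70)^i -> [6.54, -37.28, 212.48, -1211.16, 6903.62]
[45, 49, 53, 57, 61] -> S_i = 45 + 4*i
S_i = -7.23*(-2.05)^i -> [-7.23, 14.82, -30.38, 62.29, -127.69]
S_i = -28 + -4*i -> [-28, -32, -36, -40, -44]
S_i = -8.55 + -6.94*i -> [-8.55, -15.49, -22.43, -29.37, -36.31]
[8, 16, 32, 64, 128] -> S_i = 8*2^i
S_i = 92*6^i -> [92, 552, 3312, 19872, 119232]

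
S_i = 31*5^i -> [31, 155, 775, 3875, 19375]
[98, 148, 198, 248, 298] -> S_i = 98 + 50*i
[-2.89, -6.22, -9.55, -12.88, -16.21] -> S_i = -2.89 + -3.33*i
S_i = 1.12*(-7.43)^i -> [1.12, -8.32, 61.83, -459.39, 3413.29]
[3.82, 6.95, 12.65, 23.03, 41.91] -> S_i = 3.82*1.82^i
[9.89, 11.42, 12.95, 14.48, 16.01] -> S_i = 9.89 + 1.53*i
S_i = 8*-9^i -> [8, -72, 648, -5832, 52488]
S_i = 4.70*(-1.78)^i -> [4.7, -8.37, 14.89, -26.51, 47.18]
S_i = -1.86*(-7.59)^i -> [-1.86, 14.12, -107.15, 813.28, -6172.77]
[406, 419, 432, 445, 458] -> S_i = 406 + 13*i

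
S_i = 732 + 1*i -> [732, 733, 734, 735, 736]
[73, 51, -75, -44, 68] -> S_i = Random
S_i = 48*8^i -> [48, 384, 3072, 24576, 196608]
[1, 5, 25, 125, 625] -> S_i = 1*5^i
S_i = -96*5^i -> [-96, -480, -2400, -12000, -60000]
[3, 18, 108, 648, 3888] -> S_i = 3*6^i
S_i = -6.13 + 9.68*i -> [-6.13, 3.55, 13.23, 22.91, 32.59]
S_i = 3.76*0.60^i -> [3.76, 2.26, 1.35, 0.81, 0.49]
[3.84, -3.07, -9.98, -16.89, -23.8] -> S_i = 3.84 + -6.91*i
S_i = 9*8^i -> [9, 72, 576, 4608, 36864]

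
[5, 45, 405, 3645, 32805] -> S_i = 5*9^i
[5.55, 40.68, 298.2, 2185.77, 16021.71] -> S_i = 5.55*7.33^i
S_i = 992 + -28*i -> [992, 964, 936, 908, 880]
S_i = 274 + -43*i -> [274, 231, 188, 145, 102]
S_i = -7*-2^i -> [-7, 14, -28, 56, -112]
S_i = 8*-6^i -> [8, -48, 288, -1728, 10368]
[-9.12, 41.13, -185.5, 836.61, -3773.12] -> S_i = -9.12*(-4.51)^i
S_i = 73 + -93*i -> [73, -20, -113, -206, -299]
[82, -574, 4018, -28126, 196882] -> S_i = 82*-7^i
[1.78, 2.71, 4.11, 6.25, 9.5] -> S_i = 1.78*1.52^i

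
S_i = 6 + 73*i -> [6, 79, 152, 225, 298]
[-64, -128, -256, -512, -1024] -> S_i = -64*2^i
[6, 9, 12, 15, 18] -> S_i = 6 + 3*i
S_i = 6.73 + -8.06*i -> [6.73, -1.33, -9.39, -17.45, -25.51]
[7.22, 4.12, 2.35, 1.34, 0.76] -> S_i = 7.22*0.57^i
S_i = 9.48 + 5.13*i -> [9.48, 14.61, 19.74, 24.87, 30.0]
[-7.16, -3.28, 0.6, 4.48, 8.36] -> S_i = -7.16 + 3.88*i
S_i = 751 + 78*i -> [751, 829, 907, 985, 1063]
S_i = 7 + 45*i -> [7, 52, 97, 142, 187]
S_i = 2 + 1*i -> [2, 3, 4, 5, 6]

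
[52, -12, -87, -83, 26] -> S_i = Random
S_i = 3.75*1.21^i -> [3.75, 4.54, 5.49, 6.64, 8.04]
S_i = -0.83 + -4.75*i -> [-0.83, -5.58, -10.33, -15.08, -19.83]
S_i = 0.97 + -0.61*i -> [0.97, 0.36, -0.25, -0.86, -1.47]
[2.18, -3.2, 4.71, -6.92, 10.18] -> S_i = 2.18*(-1.47)^i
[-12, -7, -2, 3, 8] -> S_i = -12 + 5*i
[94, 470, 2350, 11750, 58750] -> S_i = 94*5^i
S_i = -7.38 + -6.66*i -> [-7.38, -14.04, -20.7, -27.36, -34.02]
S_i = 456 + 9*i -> [456, 465, 474, 483, 492]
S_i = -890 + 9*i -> [-890, -881, -872, -863, -854]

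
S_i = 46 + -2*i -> [46, 44, 42, 40, 38]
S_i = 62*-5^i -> [62, -310, 1550, -7750, 38750]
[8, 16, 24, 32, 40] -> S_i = 8 + 8*i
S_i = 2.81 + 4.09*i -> [2.81, 6.9, 10.99, 15.08, 19.17]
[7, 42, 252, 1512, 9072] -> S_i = 7*6^i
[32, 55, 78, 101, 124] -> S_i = 32 + 23*i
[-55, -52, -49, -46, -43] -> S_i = -55 + 3*i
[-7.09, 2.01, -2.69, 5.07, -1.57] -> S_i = Random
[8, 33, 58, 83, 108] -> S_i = 8 + 25*i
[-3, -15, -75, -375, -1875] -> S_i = -3*5^i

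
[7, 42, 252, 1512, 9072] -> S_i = 7*6^i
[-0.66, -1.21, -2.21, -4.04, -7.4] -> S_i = -0.66*1.83^i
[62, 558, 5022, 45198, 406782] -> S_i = 62*9^i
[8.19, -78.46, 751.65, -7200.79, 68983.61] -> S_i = 8.19*(-9.58)^i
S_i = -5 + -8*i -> [-5, -13, -21, -29, -37]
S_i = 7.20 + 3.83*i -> [7.2, 11.03, 14.86, 18.69, 22.52]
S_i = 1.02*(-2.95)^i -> [1.02, -3.01, 8.88, -26.19, 77.25]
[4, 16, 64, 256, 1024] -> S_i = 4*4^i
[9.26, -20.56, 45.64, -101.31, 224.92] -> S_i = 9.26*(-2.22)^i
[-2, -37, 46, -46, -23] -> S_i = Random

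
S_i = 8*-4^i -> [8, -32, 128, -512, 2048]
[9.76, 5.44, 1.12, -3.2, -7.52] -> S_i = 9.76 + -4.32*i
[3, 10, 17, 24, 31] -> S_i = 3 + 7*i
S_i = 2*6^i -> [2, 12, 72, 432, 2592]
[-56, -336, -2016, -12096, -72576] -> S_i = -56*6^i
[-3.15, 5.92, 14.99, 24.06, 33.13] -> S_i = -3.15 + 9.07*i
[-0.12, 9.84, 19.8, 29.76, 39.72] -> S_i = -0.12 + 9.96*i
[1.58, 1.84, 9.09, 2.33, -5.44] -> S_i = Random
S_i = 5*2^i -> [5, 10, 20, 40, 80]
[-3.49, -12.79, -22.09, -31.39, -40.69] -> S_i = -3.49 + -9.30*i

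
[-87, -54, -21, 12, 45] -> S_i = -87 + 33*i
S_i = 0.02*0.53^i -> [0.02, 0.01, 0.01, 0.0, 0.0]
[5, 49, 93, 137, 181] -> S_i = 5 + 44*i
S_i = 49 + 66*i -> [49, 115, 181, 247, 313]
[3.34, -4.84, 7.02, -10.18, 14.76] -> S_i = 3.34*(-1.45)^i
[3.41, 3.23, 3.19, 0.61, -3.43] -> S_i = Random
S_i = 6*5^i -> [6, 30, 150, 750, 3750]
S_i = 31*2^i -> [31, 62, 124, 248, 496]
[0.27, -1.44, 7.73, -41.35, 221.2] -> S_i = 0.27*(-5.35)^i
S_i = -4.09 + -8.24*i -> [-4.09, -12.33, -20.57, -28.81, -37.05]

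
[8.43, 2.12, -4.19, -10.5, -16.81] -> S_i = 8.43 + -6.31*i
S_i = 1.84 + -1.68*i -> [1.84, 0.16, -1.52, -3.2, -4.88]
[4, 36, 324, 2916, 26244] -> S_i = 4*9^i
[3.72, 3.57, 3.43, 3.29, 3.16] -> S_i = 3.72*0.96^i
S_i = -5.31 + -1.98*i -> [-5.31, -7.29, -9.27, -11.25, -13.23]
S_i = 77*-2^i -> [77, -154, 308, -616, 1232]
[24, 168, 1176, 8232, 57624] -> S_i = 24*7^i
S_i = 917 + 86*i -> [917, 1003, 1089, 1175, 1261]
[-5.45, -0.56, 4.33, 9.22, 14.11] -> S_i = -5.45 + 4.89*i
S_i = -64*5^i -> [-64, -320, -1600, -8000, -40000]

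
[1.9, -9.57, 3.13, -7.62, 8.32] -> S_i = Random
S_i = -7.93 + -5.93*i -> [-7.93, -13.86, -19.79, -25.72, -31.65]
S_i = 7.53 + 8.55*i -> [7.53, 16.08, 24.63, 33.18, 41.73]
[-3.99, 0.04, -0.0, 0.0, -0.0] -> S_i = -3.99*(-0.01)^i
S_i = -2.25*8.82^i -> [-2.25, -19.84, -175.03, -1543.79, -13616.23]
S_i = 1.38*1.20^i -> [1.38, 1.66, 1.99, 2.38, 2.86]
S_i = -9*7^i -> [-9, -63, -441, -3087, -21609]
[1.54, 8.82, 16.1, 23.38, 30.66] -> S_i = 1.54 + 7.28*i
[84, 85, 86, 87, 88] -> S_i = 84 + 1*i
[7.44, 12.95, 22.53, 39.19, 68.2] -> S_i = 7.44*1.74^i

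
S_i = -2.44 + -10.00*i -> [-2.44, -12.44, -22.44, -32.44, -42.44]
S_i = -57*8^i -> [-57, -456, -3648, -29184, -233472]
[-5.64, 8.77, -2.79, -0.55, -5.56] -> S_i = Random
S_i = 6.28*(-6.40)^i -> [6.28, -40.19, 257.23, -1646.26, 10536.09]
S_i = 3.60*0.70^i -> [3.6, 2.52, 1.76, 1.23, 0.86]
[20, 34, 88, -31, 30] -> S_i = Random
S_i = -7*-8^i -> [-7, 56, -448, 3584, -28672]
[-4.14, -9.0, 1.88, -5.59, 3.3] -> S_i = Random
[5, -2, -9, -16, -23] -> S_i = 5 + -7*i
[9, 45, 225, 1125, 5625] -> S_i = 9*5^i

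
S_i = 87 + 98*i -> [87, 185, 283, 381, 479]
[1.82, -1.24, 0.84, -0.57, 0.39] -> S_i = 1.82*(-0.68)^i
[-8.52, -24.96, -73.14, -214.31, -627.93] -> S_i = -8.52*2.93^i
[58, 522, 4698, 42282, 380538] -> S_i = 58*9^i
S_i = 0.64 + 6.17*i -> [0.64, 6.81, 12.98, 19.15, 25.32]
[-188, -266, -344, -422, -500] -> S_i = -188 + -78*i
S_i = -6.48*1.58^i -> [-6.48, -10.24, -16.18, -25.56, -40.38]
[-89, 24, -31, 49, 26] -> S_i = Random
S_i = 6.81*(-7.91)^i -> [6.81, -53.87, 426.09, -3370.36, 26659.56]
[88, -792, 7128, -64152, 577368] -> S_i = 88*-9^i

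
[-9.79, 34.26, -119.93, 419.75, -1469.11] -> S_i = -9.79*(-3.50)^i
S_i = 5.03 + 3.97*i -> [5.03, 9.0, 12.97, 16.94, 20.91]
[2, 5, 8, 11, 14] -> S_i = 2 + 3*i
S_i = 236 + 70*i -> [236, 306, 376, 446, 516]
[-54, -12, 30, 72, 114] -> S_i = -54 + 42*i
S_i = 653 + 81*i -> [653, 734, 815, 896, 977]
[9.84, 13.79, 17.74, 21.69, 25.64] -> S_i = 9.84 + 3.95*i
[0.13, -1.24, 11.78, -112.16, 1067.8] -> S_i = 0.13*(-9.52)^i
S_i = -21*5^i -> [-21, -105, -525, -2625, -13125]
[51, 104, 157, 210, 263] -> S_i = 51 + 53*i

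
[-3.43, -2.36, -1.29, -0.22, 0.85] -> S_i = -3.43 + 1.07*i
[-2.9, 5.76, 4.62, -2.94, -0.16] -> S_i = Random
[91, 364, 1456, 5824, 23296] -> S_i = 91*4^i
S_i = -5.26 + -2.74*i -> [-5.26, -8.0, -10.74, -13.48, -16.22]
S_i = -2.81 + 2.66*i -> [-2.81, -0.15, 2.51, 5.17, 7.83]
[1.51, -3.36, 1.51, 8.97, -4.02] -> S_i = Random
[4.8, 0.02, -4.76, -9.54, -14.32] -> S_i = 4.80 + -4.78*i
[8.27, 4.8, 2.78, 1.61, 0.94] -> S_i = 8.27*0.58^i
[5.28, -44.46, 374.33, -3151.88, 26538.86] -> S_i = 5.28*(-8.42)^i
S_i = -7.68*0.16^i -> [-7.68, -1.23, -0.2, -0.03, -0.01]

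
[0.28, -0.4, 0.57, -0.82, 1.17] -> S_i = 0.28*(-1.43)^i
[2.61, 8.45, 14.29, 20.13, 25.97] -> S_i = 2.61 + 5.84*i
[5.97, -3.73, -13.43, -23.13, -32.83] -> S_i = 5.97 + -9.70*i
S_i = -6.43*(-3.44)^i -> [-6.43, 22.12, -76.09, 261.75, -900.42]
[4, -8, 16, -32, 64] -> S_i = 4*-2^i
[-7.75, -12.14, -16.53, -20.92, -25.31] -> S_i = -7.75 + -4.39*i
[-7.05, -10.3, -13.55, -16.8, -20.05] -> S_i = -7.05 + -3.25*i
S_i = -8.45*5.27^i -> [-8.45, -44.53, -234.68, -1236.77, -6517.77]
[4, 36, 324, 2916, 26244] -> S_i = 4*9^i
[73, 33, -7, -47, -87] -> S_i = 73 + -40*i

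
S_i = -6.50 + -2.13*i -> [-6.5, -8.63, -10.76, -12.89, -15.02]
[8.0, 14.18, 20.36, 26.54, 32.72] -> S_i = 8.00 + 6.18*i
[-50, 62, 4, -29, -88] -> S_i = Random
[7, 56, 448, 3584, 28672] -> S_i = 7*8^i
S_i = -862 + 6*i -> [-862, -856, -850, -844, -838]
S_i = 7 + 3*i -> [7, 10, 13, 16, 19]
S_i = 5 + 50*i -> [5, 55, 105, 155, 205]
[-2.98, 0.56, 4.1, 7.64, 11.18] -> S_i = -2.98 + 3.54*i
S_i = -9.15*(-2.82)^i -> [-9.15, 25.8, -72.76, 205.2, -578.65]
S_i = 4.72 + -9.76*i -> [4.72, -5.04, -14.8, -24.56, -34.32]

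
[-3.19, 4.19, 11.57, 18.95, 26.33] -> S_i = -3.19 + 7.38*i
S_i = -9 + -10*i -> [-9, -19, -29, -39, -49]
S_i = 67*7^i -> [67, 469, 3283, 22981, 160867]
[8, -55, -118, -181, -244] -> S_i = 8 + -63*i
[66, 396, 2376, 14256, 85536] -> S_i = 66*6^i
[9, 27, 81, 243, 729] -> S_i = 9*3^i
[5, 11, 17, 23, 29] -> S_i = 5 + 6*i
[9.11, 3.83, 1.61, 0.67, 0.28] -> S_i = 9.11*0.42^i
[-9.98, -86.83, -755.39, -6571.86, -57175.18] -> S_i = -9.98*8.70^i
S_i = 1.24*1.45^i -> [1.24, 1.8, 2.61, 3.78, 5.48]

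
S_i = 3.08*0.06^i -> [3.08, 0.18, 0.01, 0.0, 0.0]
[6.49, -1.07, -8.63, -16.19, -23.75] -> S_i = 6.49 + -7.56*i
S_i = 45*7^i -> [45, 315, 2205, 15435, 108045]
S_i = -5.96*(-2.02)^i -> [-5.96, 12.04, -24.32, 49.12, -99.23]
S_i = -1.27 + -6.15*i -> [-1.27, -7.42, -13.57, -19.72, -25.87]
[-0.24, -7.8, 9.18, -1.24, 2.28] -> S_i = Random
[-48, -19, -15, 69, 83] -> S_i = Random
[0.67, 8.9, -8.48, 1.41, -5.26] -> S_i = Random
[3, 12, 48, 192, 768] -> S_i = 3*4^i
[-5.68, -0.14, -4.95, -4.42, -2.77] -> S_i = Random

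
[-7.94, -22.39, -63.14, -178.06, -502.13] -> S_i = -7.94*2.82^i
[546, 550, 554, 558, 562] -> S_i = 546 + 4*i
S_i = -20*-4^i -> [-20, 80, -320, 1280, -5120]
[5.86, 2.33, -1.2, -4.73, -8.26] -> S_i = 5.86 + -3.53*i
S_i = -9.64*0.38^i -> [-9.64, -3.66, -1.39, -0.53, -0.2]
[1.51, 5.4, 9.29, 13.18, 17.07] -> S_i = 1.51 + 3.89*i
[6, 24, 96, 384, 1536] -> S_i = 6*4^i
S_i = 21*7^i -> [21, 147, 1029, 7203, 50421]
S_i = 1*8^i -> [1, 8, 64, 512, 4096]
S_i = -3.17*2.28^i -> [-3.17, -7.23, -16.48, -37.57, -85.66]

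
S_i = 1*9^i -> [1, 9, 81, 729, 6561]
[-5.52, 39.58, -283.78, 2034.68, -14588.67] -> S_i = -5.52*(-7.17)^i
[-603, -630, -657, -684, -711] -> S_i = -603 + -27*i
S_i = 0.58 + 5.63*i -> [0.58, 6.21, 11.84, 17.47, 23.1]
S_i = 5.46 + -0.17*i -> [5.46, 5.29, 5.12, 4.95, 4.78]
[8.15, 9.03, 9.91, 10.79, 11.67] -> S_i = 8.15 + 0.88*i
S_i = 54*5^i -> [54, 270, 1350, 6750, 33750]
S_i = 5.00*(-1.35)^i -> [5.0, -6.75, 9.11, -12.3, 16.61]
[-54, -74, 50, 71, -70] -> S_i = Random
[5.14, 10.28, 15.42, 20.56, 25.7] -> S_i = 5.14 + 5.14*i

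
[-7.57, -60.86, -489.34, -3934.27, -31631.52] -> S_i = -7.57*8.04^i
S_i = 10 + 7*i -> [10, 17, 24, 31, 38]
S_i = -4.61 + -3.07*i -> [-4.61, -7.68, -10.75, -13.82, -16.89]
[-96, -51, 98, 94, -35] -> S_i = Random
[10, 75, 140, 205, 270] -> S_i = 10 + 65*i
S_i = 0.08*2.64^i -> [0.08, 0.21, 0.56, 1.47, 3.89]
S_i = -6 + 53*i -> [-6, 47, 100, 153, 206]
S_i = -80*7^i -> [-80, -560, -3920, -27440, -192080]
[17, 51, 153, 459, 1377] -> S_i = 17*3^i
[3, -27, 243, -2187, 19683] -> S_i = 3*-9^i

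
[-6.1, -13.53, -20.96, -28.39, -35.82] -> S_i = -6.10 + -7.43*i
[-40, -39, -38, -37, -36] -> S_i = -40 + 1*i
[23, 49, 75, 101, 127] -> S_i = 23 + 26*i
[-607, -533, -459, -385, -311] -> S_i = -607 + 74*i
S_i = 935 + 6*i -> [935, 941, 947, 953, 959]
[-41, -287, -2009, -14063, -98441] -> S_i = -41*7^i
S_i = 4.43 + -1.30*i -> [4.43, 3.13, 1.83, 0.53, -0.77]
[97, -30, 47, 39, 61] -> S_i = Random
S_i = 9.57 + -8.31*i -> [9.57, 1.26, -7.05, -15.36, -23.67]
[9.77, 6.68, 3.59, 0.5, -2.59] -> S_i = 9.77 + -3.09*i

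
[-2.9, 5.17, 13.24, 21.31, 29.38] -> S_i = -2.90 + 8.07*i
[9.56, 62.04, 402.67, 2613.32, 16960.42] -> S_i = 9.56*6.49^i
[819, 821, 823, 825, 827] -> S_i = 819 + 2*i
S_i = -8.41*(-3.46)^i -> [-8.41, 29.1, -100.68, 348.36, -1205.31]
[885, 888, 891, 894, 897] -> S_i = 885 + 3*i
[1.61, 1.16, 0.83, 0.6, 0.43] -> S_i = 1.61*0.72^i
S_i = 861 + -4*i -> [861, 857, 853, 849, 845]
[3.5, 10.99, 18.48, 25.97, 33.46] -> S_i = 3.50 + 7.49*i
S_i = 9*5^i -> [9, 45, 225, 1125, 5625]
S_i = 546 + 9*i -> [546, 555, 564, 573, 582]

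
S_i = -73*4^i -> [-73, -292, -1168, -4672, -18688]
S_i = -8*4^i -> [-8, -32, -128, -512, -2048]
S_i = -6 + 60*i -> [-6, 54, 114, 174, 234]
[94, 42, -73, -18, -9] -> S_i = Random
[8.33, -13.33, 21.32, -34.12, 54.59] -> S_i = 8.33*(-1.60)^i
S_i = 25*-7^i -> [25, -175, 1225, -8575, 60025]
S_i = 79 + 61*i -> [79, 140, 201, 262, 323]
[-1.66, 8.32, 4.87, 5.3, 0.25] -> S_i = Random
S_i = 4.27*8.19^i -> [4.27, 34.97, 286.41, 2345.74, 19211.6]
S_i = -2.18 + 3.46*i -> [-2.18, 1.28, 4.74, 8.2, 11.66]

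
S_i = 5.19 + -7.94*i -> [5.19, -2.75, -10.69, -18.63, -26.57]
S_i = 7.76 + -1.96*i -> [7.76, 5.8, 3.84, 1.88, -0.08]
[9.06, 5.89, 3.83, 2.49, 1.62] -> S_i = 9.06*0.65^i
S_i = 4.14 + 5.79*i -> [4.14, 9.93, 15.72, 21.51, 27.3]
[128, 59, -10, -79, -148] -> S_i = 128 + -69*i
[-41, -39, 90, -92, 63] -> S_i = Random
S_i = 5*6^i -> [5, 30, 180, 1080, 6480]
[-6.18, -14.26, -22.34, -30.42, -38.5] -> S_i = -6.18 + -8.08*i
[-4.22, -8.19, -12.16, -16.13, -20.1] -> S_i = -4.22 + -3.97*i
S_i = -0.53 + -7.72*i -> [-0.53, -8.25, -15.97, -23.69, -31.41]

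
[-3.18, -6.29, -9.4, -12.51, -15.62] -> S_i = -3.18 + -3.11*i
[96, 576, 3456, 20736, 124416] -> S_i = 96*6^i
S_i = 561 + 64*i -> [561, 625, 689, 753, 817]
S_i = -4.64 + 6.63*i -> [-4.64, 1.99, 8.62, 15.25, 21.88]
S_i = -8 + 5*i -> [-8, -3, 2, 7, 12]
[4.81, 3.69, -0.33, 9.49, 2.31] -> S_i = Random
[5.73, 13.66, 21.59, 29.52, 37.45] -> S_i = 5.73 + 7.93*i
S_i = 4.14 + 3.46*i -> [4.14, 7.6, 11.06, 14.52, 17.98]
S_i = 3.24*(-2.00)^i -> [3.24, -6.48, 12.96, -25.92, 51.84]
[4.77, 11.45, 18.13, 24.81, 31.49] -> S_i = 4.77 + 6.68*i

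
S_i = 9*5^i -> [9, 45, 225, 1125, 5625]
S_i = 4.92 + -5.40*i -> [4.92, -0.48, -5.88, -11.28, -16.68]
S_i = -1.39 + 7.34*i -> [-1.39, 5.95, 13.29, 20.63, 27.97]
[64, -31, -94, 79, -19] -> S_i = Random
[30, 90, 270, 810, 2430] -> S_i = 30*3^i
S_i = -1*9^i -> [-1, -9, -81, -729, -6561]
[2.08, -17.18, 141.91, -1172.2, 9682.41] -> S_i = 2.08*(-8.26)^i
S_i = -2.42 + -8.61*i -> [-2.42, -11.03, -19.64, -28.25, -36.86]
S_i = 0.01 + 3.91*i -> [0.01, 3.92, 7.83, 11.74, 15.65]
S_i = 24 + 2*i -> [24, 26, 28, 30, 32]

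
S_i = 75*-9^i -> [75, -675, 6075, -54675, 492075]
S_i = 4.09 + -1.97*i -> [4.09, 2.12, 0.15, -1.82, -3.79]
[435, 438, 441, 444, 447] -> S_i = 435 + 3*i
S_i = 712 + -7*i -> [712, 705, 698, 691, 684]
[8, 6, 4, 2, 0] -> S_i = 8 + -2*i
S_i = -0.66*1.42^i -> [-0.66, -0.94, -1.33, -1.89, -2.68]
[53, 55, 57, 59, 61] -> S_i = 53 + 2*i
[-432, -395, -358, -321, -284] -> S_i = -432 + 37*i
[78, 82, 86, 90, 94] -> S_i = 78 + 4*i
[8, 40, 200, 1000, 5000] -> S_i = 8*5^i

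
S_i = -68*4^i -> [-68, -272, -1088, -4352, -17408]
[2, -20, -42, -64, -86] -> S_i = 2 + -22*i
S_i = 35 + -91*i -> [35, -56, -147, -238, -329]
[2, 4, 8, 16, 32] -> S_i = 2*2^i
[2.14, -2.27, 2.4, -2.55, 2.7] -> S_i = 2.14*(-1.06)^i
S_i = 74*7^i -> [74, 518, 3626, 25382, 177674]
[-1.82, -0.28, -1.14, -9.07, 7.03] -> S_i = Random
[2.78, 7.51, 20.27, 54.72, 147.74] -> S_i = 2.78*2.70^i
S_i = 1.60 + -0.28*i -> [1.6, 1.32, 1.04, 0.76, 0.48]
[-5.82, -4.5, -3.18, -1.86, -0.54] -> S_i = -5.82 + 1.32*i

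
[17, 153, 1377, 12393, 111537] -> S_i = 17*9^i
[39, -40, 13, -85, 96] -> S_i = Random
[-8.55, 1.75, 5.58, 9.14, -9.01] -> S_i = Random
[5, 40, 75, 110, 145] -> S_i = 5 + 35*i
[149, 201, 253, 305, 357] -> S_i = 149 + 52*i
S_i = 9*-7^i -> [9, -63, 441, -3087, 21609]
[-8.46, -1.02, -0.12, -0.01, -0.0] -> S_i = -8.46*0.12^i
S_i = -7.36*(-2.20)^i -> [-7.36, 16.19, -35.62, 78.37, -172.41]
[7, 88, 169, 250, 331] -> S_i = 7 + 81*i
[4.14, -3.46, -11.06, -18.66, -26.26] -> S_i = 4.14 + -7.60*i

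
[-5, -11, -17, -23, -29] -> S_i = -5 + -6*i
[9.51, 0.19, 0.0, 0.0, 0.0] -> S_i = 9.51*0.02^i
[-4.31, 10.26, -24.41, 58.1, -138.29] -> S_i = -4.31*(-2.38)^i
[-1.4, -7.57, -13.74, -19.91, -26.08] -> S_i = -1.40 + -6.17*i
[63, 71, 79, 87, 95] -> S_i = 63 + 8*i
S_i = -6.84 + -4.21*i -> [-6.84, -11.05, -15.26, -19.47, -23.68]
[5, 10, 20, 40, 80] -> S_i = 5*2^i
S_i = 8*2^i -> [8, 16, 32, 64, 128]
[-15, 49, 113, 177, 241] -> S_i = -15 + 64*i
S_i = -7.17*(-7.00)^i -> [-7.17, 50.19, -351.33, 2459.31, -17215.17]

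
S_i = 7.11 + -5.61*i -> [7.11, 1.5, -4.11, -9.72, -15.33]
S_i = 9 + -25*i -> [9, -16, -41, -66, -91]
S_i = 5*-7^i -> [5, -35, 245, -1715, 12005]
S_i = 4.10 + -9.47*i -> [4.1, -5.37, -14.84, -24.31, -33.78]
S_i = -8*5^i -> [-8, -40, -200, -1000, -5000]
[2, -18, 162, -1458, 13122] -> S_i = 2*-9^i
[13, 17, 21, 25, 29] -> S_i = 13 + 4*i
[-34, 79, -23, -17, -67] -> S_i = Random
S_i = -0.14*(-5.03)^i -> [-0.14, 0.7, -3.54, 17.82, -89.62]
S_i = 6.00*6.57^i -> [6.0, 39.42, 258.99, 1701.56, 11179.25]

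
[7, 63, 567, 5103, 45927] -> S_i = 7*9^i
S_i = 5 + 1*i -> [5, 6, 7, 8, 9]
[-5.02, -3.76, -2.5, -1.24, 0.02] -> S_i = -5.02 + 1.26*i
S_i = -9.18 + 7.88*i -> [-9.18, -1.3, 6.58, 14.46, 22.34]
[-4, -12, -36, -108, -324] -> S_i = -4*3^i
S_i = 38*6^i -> [38, 228, 1368, 8208, 49248]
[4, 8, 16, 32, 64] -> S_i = 4*2^i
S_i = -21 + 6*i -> [-21, -15, -9, -3, 3]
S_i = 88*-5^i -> [88, -440, 2200, -11000, 55000]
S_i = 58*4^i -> [58, 232, 928, 3712, 14848]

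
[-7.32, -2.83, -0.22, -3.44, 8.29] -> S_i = Random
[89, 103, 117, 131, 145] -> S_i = 89 + 14*i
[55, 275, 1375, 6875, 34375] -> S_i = 55*5^i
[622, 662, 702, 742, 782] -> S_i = 622 + 40*i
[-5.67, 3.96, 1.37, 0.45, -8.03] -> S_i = Random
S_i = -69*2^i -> [-69, -138, -276, -552, -1104]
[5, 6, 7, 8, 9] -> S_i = 5 + 1*i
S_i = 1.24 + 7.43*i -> [1.24, 8.67, 16.1, 23.53, 30.96]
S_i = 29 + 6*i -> [29, 35, 41, 47, 53]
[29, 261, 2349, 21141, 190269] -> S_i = 29*9^i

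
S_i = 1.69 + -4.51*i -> [1.69, -2.82, -7.33, -11.84, -16.35]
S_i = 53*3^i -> [53, 159, 477, 1431, 4293]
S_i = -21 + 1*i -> [-21, -20, -19, -18, -17]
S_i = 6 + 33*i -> [6, 39, 72, 105, 138]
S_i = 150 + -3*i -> [150, 147, 144, 141, 138]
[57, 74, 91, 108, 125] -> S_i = 57 + 17*i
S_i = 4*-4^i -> [4, -16, 64, -256, 1024]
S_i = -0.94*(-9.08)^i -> [-0.94, 8.54, -77.5, 703.7, -6389.56]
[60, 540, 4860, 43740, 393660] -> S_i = 60*9^i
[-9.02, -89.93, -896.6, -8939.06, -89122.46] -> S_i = -9.02*9.97^i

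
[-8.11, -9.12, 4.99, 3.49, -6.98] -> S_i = Random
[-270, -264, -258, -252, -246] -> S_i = -270 + 6*i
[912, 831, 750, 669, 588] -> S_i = 912 + -81*i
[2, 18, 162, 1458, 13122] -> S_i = 2*9^i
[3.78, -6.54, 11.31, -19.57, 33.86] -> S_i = 3.78*(-1.73)^i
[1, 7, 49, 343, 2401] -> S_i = 1*7^i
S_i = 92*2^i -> [92, 184, 368, 736, 1472]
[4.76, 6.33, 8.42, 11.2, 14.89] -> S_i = 4.76*1.33^i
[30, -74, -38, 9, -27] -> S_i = Random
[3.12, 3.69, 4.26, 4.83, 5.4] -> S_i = 3.12 + 0.57*i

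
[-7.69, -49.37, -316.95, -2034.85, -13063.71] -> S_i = -7.69*6.42^i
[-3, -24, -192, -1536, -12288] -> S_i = -3*8^i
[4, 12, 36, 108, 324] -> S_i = 4*3^i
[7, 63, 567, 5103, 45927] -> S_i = 7*9^i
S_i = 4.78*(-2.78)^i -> [4.78, -13.29, 36.94, -102.7, 285.5]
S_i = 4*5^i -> [4, 20, 100, 500, 2500]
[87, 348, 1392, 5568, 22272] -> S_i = 87*4^i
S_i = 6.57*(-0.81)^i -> [6.57, -5.32, 4.31, -3.49, 2.83]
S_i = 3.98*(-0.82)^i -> [3.98, -3.26, 2.68, -2.19, 1.8]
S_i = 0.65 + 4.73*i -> [0.65, 5.38, 10.11, 14.84, 19.57]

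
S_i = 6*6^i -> [6, 36, 216, 1296, 7776]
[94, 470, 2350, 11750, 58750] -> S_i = 94*5^i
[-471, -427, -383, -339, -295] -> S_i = -471 + 44*i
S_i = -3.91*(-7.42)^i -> [-3.91, 29.01, -215.27, 1597.31, -11852.02]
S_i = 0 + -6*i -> [0, -6, -12, -18, -24]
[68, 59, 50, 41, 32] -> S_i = 68 + -9*i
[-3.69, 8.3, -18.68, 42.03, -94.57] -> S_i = -3.69*(-2.25)^i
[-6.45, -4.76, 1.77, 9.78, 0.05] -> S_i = Random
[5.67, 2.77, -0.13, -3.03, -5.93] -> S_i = 5.67 + -2.90*i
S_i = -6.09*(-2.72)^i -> [-6.09, 16.56, -45.06, 122.55, -333.34]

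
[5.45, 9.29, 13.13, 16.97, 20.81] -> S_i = 5.45 + 3.84*i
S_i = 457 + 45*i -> [457, 502, 547, 592, 637]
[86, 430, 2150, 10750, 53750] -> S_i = 86*5^i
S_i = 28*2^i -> [28, 56, 112, 224, 448]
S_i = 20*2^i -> [20, 40, 80, 160, 320]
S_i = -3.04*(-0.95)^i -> [-3.04, 2.89, -2.74, 2.61, -2.48]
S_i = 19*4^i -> [19, 76, 304, 1216, 4864]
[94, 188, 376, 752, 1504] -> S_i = 94*2^i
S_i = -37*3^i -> [-37, -111, -333, -999, -2997]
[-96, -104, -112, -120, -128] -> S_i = -96 + -8*i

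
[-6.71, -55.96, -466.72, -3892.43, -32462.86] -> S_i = -6.71*8.34^i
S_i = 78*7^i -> [78, 546, 3822, 26754, 187278]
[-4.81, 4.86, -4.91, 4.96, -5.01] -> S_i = -4.81*(-1.01)^i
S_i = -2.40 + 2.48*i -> [-2.4, 0.08, 2.56, 5.04, 7.52]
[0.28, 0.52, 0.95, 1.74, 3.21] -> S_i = 0.28*1.84^i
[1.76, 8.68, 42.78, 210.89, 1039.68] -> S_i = 1.76*4.93^i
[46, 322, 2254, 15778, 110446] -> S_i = 46*7^i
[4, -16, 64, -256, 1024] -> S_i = 4*-4^i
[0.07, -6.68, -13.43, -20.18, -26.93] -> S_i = 0.07 + -6.75*i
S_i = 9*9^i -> [9, 81, 729, 6561, 59049]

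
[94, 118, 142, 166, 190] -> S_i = 94 + 24*i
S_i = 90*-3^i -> [90, -270, 810, -2430, 7290]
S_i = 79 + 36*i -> [79, 115, 151, 187, 223]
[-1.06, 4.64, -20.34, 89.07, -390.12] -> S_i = -1.06*(-4.38)^i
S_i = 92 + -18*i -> [92, 74, 56, 38, 20]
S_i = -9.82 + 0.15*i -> [-9.82, -9.67, -9.52, -9.37, -9.22]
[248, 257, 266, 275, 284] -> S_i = 248 + 9*i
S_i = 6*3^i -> [6, 18, 54, 162, 486]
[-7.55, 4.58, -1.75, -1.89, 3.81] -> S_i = Random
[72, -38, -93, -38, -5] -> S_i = Random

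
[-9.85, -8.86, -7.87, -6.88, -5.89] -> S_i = -9.85 + 0.99*i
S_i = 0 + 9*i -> [0, 9, 18, 27, 36]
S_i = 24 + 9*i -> [24, 33, 42, 51, 60]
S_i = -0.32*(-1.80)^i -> [-0.32, 0.58, -1.04, 1.87, -3.36]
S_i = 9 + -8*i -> [9, 1, -7, -15, -23]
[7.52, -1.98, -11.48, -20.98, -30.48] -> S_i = 7.52 + -9.50*i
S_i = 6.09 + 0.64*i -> [6.09, 6.73, 7.37, 8.01, 8.65]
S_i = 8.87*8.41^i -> [8.87, 74.6, 627.36, 5276.08, 44371.86]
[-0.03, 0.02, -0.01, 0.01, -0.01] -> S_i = -0.03*(-0.70)^i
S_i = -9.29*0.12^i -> [-9.29, -1.11, -0.13, -0.02, -0.0]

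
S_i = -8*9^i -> [-8, -72, -648, -5832, -52488]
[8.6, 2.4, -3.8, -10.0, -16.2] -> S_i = 8.60 + -6.20*i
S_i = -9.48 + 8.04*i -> [-9.48, -1.44, 6.6, 14.64, 22.68]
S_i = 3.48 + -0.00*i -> [3.48, 3.48, 3.48, 3.48, 3.48]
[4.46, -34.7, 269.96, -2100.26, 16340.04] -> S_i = 4.46*(-7.78)^i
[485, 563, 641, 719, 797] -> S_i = 485 + 78*i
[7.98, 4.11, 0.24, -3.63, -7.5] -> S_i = 7.98 + -3.87*i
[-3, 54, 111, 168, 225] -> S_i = -3 + 57*i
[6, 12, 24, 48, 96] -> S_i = 6*2^i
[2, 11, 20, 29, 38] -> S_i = 2 + 9*i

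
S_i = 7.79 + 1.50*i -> [7.79, 9.29, 10.79, 12.29, 13.79]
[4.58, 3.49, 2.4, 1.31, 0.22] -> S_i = 4.58 + -1.09*i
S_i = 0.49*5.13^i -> [0.49, 2.51, 12.9, 66.15, 339.36]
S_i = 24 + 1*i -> [24, 25, 26, 27, 28]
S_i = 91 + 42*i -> [91, 133, 175, 217, 259]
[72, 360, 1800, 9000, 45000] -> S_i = 72*5^i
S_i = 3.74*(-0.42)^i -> [3.74, -1.57, 0.66, -0.28, 0.12]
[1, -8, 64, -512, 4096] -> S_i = 1*-8^i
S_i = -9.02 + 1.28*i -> [-9.02, -7.74, -6.46, -5.18, -3.9]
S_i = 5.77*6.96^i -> [5.77, 40.16, 279.51, 1945.38, 13539.82]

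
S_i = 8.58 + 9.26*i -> [8.58, 17.84, 27.1, 36.36, 45.62]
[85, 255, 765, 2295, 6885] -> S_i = 85*3^i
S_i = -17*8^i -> [-17, -136, -1088, -8704, -69632]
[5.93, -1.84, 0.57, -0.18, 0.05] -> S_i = 5.93*(-0.31)^i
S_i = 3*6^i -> [3, 18, 108, 648, 3888]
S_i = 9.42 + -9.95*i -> [9.42, -0.53, -10.48, -20.43, -30.38]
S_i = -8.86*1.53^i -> [-8.86, -13.56, -20.74, -31.73, -48.55]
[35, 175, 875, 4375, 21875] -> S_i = 35*5^i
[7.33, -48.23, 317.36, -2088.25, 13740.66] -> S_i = 7.33*(-6.58)^i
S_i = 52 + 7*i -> [52, 59, 66, 73, 80]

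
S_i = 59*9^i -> [59, 531, 4779, 43011, 387099]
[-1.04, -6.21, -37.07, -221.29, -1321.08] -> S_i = -1.04*5.97^i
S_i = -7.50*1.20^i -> [-7.5, -9.0, -10.8, -12.96, -15.55]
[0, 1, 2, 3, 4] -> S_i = 0 + 1*i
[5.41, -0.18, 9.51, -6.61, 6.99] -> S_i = Random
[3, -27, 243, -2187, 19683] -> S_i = 3*-9^i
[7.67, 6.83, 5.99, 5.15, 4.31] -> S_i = 7.67 + -0.84*i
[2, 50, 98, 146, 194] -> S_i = 2 + 48*i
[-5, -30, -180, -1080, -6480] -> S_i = -5*6^i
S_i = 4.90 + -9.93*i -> [4.9, -5.03, -14.96, -24.89, -34.82]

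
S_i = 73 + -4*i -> [73, 69, 65, 61, 57]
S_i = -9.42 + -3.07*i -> [-9.42, -12.49, -15.56, -18.63, -21.7]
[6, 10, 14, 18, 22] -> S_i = 6 + 4*i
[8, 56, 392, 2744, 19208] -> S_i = 8*7^i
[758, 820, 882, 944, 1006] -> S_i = 758 + 62*i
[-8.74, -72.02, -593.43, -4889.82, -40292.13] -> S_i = -8.74*8.24^i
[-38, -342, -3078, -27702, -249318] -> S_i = -38*9^i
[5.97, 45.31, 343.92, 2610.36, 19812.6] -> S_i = 5.97*7.59^i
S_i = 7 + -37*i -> [7, -30, -67, -104, -141]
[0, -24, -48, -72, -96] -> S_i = 0 + -24*i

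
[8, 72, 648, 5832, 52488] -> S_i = 8*9^i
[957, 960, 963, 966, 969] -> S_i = 957 + 3*i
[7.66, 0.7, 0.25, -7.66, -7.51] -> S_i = Random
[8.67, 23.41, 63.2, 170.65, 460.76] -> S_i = 8.67*2.70^i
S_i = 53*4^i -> [53, 212, 848, 3392, 13568]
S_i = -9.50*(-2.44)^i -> [-9.5, 23.18, -56.56, 138.0, -336.73]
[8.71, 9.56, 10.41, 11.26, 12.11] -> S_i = 8.71 + 0.85*i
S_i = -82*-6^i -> [-82, 492, -2952, 17712, -106272]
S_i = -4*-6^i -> [-4, 24, -144, 864, -5184]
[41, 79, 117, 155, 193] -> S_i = 41 + 38*i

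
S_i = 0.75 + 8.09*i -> [0.75, 8.84, 16.93, 25.02, 33.11]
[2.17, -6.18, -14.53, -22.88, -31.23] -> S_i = 2.17 + -8.35*i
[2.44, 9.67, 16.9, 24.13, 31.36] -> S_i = 2.44 + 7.23*i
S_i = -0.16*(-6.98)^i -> [-0.16, 1.12, -7.8, 54.41, -379.79]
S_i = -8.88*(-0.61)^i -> [-8.88, 5.42, -3.3, 2.02, -1.23]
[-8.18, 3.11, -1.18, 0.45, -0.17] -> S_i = -8.18*(-0.38)^i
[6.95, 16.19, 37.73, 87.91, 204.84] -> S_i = 6.95*2.33^i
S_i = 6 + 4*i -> [6, 10, 14, 18, 22]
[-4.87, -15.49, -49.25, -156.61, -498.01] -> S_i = -4.87*3.18^i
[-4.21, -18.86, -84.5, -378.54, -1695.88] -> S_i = -4.21*4.48^i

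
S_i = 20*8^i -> [20, 160, 1280, 10240, 81920]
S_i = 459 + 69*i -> [459, 528, 597, 666, 735]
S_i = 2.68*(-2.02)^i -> [2.68, -5.41, 10.94, -22.09, 44.62]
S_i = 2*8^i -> [2, 16, 128, 1024, 8192]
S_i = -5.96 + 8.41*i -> [-5.96, 2.45, 10.86, 19.27, 27.68]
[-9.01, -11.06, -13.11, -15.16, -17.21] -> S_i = -9.01 + -2.05*i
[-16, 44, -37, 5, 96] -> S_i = Random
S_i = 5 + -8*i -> [5, -3, -11, -19, -27]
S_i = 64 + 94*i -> [64, 158, 252, 346, 440]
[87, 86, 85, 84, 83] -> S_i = 87 + -1*i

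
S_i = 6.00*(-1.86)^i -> [6.0, -11.16, 20.76, -38.61, 71.81]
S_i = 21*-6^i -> [21, -126, 756, -4536, 27216]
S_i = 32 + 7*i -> [32, 39, 46, 53, 60]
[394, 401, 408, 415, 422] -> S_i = 394 + 7*i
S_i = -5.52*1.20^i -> [-5.52, -6.62, -7.95, -9.54, -11.45]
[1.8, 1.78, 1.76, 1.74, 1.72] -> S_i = 1.80 + -0.02*i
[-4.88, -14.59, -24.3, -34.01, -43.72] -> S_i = -4.88 + -9.71*i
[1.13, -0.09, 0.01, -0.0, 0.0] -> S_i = 1.13*(-0.08)^i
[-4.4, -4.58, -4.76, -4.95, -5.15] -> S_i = -4.40*1.04^i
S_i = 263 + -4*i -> [263, 259, 255, 251, 247]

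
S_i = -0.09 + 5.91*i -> [-0.09, 5.82, 11.73, 17.64, 23.55]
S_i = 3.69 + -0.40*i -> [3.69, 3.29, 2.89, 2.49, 2.09]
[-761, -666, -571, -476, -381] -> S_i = -761 + 95*i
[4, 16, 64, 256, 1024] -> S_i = 4*4^i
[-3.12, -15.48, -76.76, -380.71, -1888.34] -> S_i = -3.12*4.96^i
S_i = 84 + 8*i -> [84, 92, 100, 108, 116]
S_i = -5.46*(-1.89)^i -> [-5.46, 10.32, -19.5, 36.86, -69.67]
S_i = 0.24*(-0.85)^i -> [0.24, -0.2, 0.17, -0.15, 0.13]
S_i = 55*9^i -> [55, 495, 4455, 40095, 360855]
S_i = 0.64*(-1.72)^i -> [0.64, -1.1, 1.89, -3.26, 5.6]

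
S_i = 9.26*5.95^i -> [9.26, 55.1, 327.83, 1950.57, 11605.9]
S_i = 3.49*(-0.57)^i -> [3.49, -1.99, 1.13, -0.65, 0.37]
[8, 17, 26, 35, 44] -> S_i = 8 + 9*i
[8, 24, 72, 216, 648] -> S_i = 8*3^i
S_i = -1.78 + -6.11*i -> [-1.78, -7.89, -14.0, -20.11, -26.22]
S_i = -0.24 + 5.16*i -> [-0.24, 4.92, 10.08, 15.24, 20.4]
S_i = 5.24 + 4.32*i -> [5.24, 9.56, 13.88, 18.2, 22.52]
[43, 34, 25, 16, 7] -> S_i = 43 + -9*i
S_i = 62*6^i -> [62, 372, 2232, 13392, 80352]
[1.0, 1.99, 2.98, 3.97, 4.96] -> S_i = 1.00 + 0.99*i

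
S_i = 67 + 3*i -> [67, 70, 73, 76, 79]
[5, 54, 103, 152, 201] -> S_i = 5 + 49*i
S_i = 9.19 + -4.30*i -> [9.19, 4.89, 0.59, -3.71, -8.01]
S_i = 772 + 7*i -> [772, 779, 786, 793, 800]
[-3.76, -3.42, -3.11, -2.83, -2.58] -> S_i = -3.76*0.91^i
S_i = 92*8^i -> [92, 736, 5888, 47104, 376832]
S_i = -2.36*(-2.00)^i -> [-2.36, 4.72, -9.44, 18.88, -37.76]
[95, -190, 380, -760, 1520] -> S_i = 95*-2^i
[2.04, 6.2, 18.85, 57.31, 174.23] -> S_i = 2.04*3.04^i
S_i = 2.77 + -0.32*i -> [2.77, 2.45, 2.13, 1.81, 1.49]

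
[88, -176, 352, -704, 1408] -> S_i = 88*-2^i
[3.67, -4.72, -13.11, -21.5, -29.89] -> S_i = 3.67 + -8.39*i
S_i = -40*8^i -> [-40, -320, -2560, -20480, -163840]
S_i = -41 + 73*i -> [-41, 32, 105, 178, 251]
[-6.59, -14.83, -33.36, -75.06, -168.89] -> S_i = -6.59*2.25^i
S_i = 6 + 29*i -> [6, 35, 64, 93, 122]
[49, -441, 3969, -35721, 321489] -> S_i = 49*-9^i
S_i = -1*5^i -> [-1, -5, -25, -125, -625]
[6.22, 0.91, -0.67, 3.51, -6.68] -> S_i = Random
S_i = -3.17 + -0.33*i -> [-3.17, -3.5, -3.83, -4.16, -4.49]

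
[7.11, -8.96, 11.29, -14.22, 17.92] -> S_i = 7.11*(-1.26)^i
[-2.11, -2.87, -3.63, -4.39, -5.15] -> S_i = -2.11 + -0.76*i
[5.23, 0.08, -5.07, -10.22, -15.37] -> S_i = 5.23 + -5.15*i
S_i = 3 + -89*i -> [3, -86, -175, -264, -353]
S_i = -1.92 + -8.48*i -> [-1.92, -10.4, -18.88, -27.36, -35.84]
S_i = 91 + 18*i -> [91, 109, 127, 145, 163]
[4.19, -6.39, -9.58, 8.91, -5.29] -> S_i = Random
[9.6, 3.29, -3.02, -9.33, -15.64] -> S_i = 9.60 + -6.31*i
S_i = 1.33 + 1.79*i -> [1.33, 3.12, 4.91, 6.7, 8.49]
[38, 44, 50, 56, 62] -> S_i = 38 + 6*i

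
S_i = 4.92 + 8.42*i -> [4.92, 13.34, 21.76, 30.18, 38.6]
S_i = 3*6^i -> [3, 18, 108, 648, 3888]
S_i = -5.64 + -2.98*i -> [-5.64, -8.62, -11.6, -14.58, -17.56]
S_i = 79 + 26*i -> [79, 105, 131, 157, 183]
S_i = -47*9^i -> [-47, -423, -3807, -34263, -308367]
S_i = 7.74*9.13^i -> [7.74, 70.67, 645.18, 5890.52, 53780.41]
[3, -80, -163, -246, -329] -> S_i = 3 + -83*i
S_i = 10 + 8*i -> [10, 18, 26, 34, 42]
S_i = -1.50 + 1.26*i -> [-1.5, -0.24, 1.02, 2.28, 3.54]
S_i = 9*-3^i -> [9, -27, 81, -243, 729]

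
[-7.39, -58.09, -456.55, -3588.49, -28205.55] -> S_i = -7.39*7.86^i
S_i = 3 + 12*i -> [3, 15, 27, 39, 51]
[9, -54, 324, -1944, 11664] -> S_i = 9*-6^i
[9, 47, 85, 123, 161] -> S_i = 9 + 38*i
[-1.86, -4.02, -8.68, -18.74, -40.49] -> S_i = -1.86*2.16^i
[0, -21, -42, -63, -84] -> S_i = 0 + -21*i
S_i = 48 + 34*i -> [48, 82, 116, 150, 184]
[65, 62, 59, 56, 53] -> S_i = 65 + -3*i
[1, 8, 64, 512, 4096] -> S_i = 1*8^i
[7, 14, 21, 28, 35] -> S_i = 7 + 7*i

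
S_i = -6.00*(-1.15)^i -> [-6.0, 6.9, -7.93, 9.13, -10.49]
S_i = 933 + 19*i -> [933, 952, 971, 990, 1009]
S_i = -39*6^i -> [-39, -234, -1404, -8424, -50544]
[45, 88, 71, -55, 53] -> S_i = Random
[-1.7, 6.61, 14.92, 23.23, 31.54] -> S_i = -1.70 + 8.31*i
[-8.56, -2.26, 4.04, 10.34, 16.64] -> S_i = -8.56 + 6.30*i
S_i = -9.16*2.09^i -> [-9.16, -19.14, -40.01, -83.62, -174.78]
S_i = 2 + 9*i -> [2, 11, 20, 29, 38]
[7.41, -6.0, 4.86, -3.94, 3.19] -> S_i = 7.41*(-0.81)^i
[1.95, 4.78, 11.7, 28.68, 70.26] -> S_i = 1.95*2.45^i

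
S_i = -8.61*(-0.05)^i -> [-8.61, 0.43, -0.02, 0.0, -0.0]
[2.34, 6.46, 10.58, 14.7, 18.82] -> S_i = 2.34 + 4.12*i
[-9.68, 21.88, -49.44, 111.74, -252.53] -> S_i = -9.68*(-2.26)^i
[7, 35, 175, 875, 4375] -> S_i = 7*5^i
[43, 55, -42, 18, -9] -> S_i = Random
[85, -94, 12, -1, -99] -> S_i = Random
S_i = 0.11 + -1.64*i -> [0.11, -1.53, -3.17, -4.81, -6.45]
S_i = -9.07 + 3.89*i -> [-9.07, -5.18, -1.29, 2.6, 6.49]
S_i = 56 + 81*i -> [56, 137, 218, 299, 380]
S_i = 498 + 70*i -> [498, 568, 638, 708, 778]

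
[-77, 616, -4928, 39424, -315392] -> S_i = -77*-8^i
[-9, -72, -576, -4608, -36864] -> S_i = -9*8^i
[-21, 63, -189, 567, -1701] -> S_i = -21*-3^i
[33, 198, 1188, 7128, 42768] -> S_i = 33*6^i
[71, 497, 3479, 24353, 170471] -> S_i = 71*7^i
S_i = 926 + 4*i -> [926, 930, 934, 938, 942]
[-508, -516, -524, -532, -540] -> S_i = -508 + -8*i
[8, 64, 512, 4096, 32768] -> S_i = 8*8^i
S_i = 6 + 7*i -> [6, 13, 20, 27, 34]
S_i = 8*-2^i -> [8, -16, 32, -64, 128]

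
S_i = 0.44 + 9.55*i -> [0.44, 9.99, 19.54, 29.09, 38.64]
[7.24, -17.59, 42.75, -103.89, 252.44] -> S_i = 7.24*(-2.43)^i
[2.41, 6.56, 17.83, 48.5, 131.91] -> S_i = 2.41*2.72^i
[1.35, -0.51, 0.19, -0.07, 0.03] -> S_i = 1.35*(-0.38)^i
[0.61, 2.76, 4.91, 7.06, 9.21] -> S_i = 0.61 + 2.15*i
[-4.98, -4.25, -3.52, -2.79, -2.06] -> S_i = -4.98 + 0.73*i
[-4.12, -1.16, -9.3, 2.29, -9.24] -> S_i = Random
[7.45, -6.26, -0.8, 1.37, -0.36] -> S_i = Random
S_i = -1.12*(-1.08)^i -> [-1.12, 1.21, -1.31, 1.41, -1.52]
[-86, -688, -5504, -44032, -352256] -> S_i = -86*8^i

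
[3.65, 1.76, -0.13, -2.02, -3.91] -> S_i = 3.65 + -1.89*i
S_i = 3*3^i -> [3, 9, 27, 81, 243]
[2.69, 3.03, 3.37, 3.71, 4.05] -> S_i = 2.69 + 0.34*i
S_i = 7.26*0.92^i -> [7.26, 6.68, 6.14, 5.65, 5.2]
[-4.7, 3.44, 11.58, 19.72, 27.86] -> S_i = -4.70 + 8.14*i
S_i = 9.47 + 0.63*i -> [9.47, 10.1, 10.73, 11.36, 11.99]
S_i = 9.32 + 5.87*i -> [9.32, 15.19, 21.06, 26.93, 32.8]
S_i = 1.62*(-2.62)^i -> [1.62, -4.24, 11.12, -29.14, 76.33]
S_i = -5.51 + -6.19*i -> [-5.51, -11.7, -17.89, -24.08, -30.27]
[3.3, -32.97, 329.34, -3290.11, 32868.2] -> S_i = 3.30*(-9.99)^i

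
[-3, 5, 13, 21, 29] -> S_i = -3 + 8*i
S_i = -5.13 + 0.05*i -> [-5.13, -5.08, -5.03, -4.98, -4.93]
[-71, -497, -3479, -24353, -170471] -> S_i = -71*7^i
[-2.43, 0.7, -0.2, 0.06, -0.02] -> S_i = -2.43*(-0.29)^i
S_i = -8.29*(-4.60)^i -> [-8.29, 38.13, -175.42, 806.92, -3711.81]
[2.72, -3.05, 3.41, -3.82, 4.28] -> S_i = 2.72*(-1.12)^i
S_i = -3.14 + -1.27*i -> [-3.14, -4.41, -5.68, -6.95, -8.22]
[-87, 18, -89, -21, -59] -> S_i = Random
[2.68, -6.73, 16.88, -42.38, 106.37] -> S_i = 2.68*(-2.51)^i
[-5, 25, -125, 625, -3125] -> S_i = -5*-5^i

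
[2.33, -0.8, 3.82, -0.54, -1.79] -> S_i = Random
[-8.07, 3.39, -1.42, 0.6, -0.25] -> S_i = -8.07*(-0.42)^i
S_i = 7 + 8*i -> [7, 15, 23, 31, 39]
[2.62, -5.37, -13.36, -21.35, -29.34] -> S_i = 2.62 + -7.99*i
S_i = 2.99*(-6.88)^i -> [2.99, -20.57, 141.53, -973.73, 6699.23]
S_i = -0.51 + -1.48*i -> [-0.51, -1.99, -3.47, -4.95, -6.43]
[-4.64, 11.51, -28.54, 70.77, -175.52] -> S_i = -4.64*(-2.48)^i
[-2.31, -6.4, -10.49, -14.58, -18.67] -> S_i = -2.31 + -4.09*i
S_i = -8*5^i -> [-8, -40, -200, -1000, -5000]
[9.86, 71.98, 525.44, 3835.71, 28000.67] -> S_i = 9.86*7.30^i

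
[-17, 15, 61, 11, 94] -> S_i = Random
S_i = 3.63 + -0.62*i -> [3.63, 3.01, 2.39, 1.77, 1.15]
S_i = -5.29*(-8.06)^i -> [-5.29, 42.64, -343.66, 2769.88, -22325.22]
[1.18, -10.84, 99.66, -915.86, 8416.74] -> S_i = 1.18*(-9.19)^i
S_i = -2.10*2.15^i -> [-2.1, -4.51, -9.71, -20.87, -44.87]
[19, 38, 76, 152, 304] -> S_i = 19*2^i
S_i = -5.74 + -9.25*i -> [-5.74, -14.99, -24.24, -33.49, -42.74]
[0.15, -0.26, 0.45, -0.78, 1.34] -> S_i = 0.15*(-1.73)^i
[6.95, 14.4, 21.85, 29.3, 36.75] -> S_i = 6.95 + 7.45*i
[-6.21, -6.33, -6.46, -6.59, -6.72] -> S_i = -6.21*1.02^i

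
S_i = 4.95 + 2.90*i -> [4.95, 7.85, 10.75, 13.65, 16.55]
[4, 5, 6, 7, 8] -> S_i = 4 + 1*i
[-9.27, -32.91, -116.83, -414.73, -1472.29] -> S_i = -9.27*3.55^i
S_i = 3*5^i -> [3, 15, 75, 375, 1875]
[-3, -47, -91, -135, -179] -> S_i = -3 + -44*i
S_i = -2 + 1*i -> [-2, -1, 0, 1, 2]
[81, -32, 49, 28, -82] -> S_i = Random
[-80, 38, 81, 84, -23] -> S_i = Random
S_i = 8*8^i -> [8, 64, 512, 4096, 32768]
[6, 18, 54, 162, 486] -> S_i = 6*3^i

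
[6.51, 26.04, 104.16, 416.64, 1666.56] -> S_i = 6.51*4.00^i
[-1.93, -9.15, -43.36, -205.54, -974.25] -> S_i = -1.93*4.74^i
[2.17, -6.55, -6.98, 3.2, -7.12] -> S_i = Random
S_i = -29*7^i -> [-29, -203, -1421, -9947, -69629]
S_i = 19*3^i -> [19, 57, 171, 513, 1539]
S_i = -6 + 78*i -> [-6, 72, 150, 228, 306]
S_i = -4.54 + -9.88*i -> [-4.54, -14.42, -24.3, -34.18, -44.06]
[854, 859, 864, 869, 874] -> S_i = 854 + 5*i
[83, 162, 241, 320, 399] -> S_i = 83 + 79*i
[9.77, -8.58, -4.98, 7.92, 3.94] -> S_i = Random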